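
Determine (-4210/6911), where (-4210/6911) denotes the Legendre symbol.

Reduce the numerator: -4210 ≡ 2701 (mod 6911), so (-4210/6911) = (2701/6911).
2701 ≡ 1 (mod 4), so quadratic reciprocity gives (2701/6911) = (6911/2701). Reduce: 6911 ≡ 1509 (mod 2701). Now have (1509/2701).
1509 ≡ 1 (mod 4), so quadratic reciprocity gives (1509/2701) = (2701/1509). Reduce: 2701 ≡ 1192 (mod 1509). Now have (1192/1509).
Factor out 2: 1192 = 2^3·149. Since 1509 ≡ 5 (mod 8), (2/1509) = -1, and (2/1509)^3 = -1. Now have -(149/1509).
149 ≡ 1 (mod 4), so quadratic reciprocity gives (149/1509) = (1509/149). Reduce: 1509 ≡ 19 (mod 149). Now have -(19/149).
149 ≡ 1 (mod 4), so quadratic reciprocity gives (19/149) = (149/19). Reduce: 149 ≡ 16 (mod 19). Now have -(16/19).
Factor out 2: 16 = 2^4. Since 19 ≡ 3 (mod 8), (2/19) = -1, and (2/19)^4 = +1. Now have -(1/19).
(1/19) = 1. Collecting the sign factors: -1.

-1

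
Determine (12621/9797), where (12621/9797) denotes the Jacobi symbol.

Reduce the numerator: 12621 ≡ 2824 (mod 9797), so (12621/9797) = (2824/9797).
Factor out 2: 2824 = 2^3·353. Since 9797 ≡ 5 (mod 8), (2/9797) = -1, and (2/9797)^3 = -1. Now have -(353/9797).
353 ≡ 1 (mod 4), so quadratic reciprocity gives (353/9797) = (9797/353). Reduce: 9797 ≡ 266 (mod 353). Now have -(266/353).
Factor out 2: 266 = 2·133. Since 353 ≡ 1 (mod 8), (2/353) = +1. Now have -(133/353).
133 ≡ 1 (mod 4), so quadratic reciprocity gives (133/353) = (353/133). Reduce: 353 ≡ 87 (mod 133). Now have -(87/133).
133 ≡ 1 (mod 4), so quadratic reciprocity gives (87/133) = (133/87). Reduce: 133 ≡ 46 (mod 87). Now have -(46/87).
Factor out 2: 46 = 2·23. Since 87 ≡ 7 (mod 8), (2/87) = +1. Now have -(23/87).
Both 23 ≡ 3 and 87 ≡ 3 (mod 4), so reciprocity gives (23/87) = -(87/23). Reduce: 87 ≡ 18 (mod 23). Now have (18/23).
Factor out 2: 18 = 2·9. Since 23 ≡ 7 (mod 8), (2/23) = +1. Now have (9/23).
9 ≡ 1 (mod 4), so quadratic reciprocity gives (9/23) = (23/9). Reduce: 23 ≡ 5 (mod 9). Now have (5/9).
5 ≡ 1 (mod 4), so quadratic reciprocity gives (5/9) = (9/5). Reduce: 9 ≡ 4 (mod 5). Now have (4/5).
Factor out 2: 4 = 2^2. Since 5 ≡ 5 (mod 8), (2/5) = -1, and (2/5)^2 = +1. Now have (1/5).
(1/5) = 1. Collecting the sign factors: 1.

1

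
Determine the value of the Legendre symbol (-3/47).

-1

Pull out -1: (-3/47) = (-1/47)·(3/47). Since 47 ≡ 3 (mod 4), (-1/47) = -1. Now have -(3/47).
Both 3 ≡ 3 and 47 ≡ 3 (mod 4), so reciprocity gives (3/47) = -(47/3). Reduce: 47 ≡ 2 (mod 3). Now have (2/3).
Factor out 2: 2 = 2. Since 3 ≡ 3 (mod 8), (2/3) = -1. Now have -(1/3).
(1/3) = 1. Collecting the sign factors: -1.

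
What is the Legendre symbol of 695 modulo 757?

757 ≡ 1 (mod 4), so quadratic reciprocity gives (695|757) = (757|695). Reduce: 757 ≡ 62 (mod 695). Now have (62|695).
Factor out 2: 62 = 2·31. Since 695 ≡ 7 (mod 8), (2|695) = +1. Now have (31|695).
Both 31 ≡ 3 and 695 ≡ 3 (mod 4), so reciprocity gives (31|695) = -(695|31). Reduce: 695 ≡ 13 (mod 31). Now have -(13|31).
13 ≡ 1 (mod 4), so quadratic reciprocity gives (13|31) = (31|13). Reduce: 31 ≡ 5 (mod 13). Now have -(5|13).
5 ≡ 1 (mod 4), so quadratic reciprocity gives (5|13) = (13|5). Reduce: 13 ≡ 3 (mod 5). Now have -(3|5).
5 ≡ 1 (mod 4), so quadratic reciprocity gives (3|5) = (5|3). Reduce: 5 ≡ 2 (mod 3). Now have -(2|3).
Factor out 2: 2 = 2. Since 3 ≡ 3 (mod 8), (2|3) = -1. Now have (1|3).
(1|3) = 1. Collecting the sign factors: 1.

1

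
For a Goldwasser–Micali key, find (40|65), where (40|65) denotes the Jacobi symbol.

(40|65)
  = (5|65)    [65 ≡ 1 mod 8 ⇒ (2|65)^3 = +1]
  = (65|5)    [QR: 5 ≡ 1 mod 4, sign kept]
  = (0|5)    [65 ≡ 0 mod 5]
  = 0    [numerator 0, gcd > 1]

0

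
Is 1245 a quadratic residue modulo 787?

no

Reduce the numerator: 1245 ≡ 458 (mod 787), so (1245/787) = (458/787).
Factor out 2: 458 = 2·229. Since 787 ≡ 3 (mod 8), (2/787) = -1. Now have -(229/787).
229 ≡ 1 (mod 4), so quadratic reciprocity gives (229/787) = (787/229). Reduce: 787 ≡ 100 (mod 229). Now have -(100/229).
Factor out 2: 100 = 2^2·25. Since 229 ≡ 5 (mod 8), (2/229) = -1, and (2/229)^2 = +1. Now have -(25/229).
25 ≡ 1 (mod 4), so quadratic reciprocity gives (25/229) = (229/25). Reduce: 229 ≡ 4 (mod 25). Now have -(4/25).
Factor out 2: 4 = 2^2. Since 25 ≡ 1 (mod 8), (2/25) = +1, and (2/25)^2 = +1. Now have -(1/25).
(1/25) = 1. Collecting the sign factors: -1.
The Legendre symbol is -1, so x^2 ≡ 1245 (mod 787) has no solution.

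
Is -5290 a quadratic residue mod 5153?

no

Reduce the numerator: -5290 ≡ 5016 (mod 5153), so (-5290|5153) = (5016|5153).
Factor out 2: 5016 = 2^3·627. Since 5153 ≡ 1 (mod 8), (2|5153) = +1, and (2|5153)^3 = +1. Now have (627|5153).
5153 ≡ 1 (mod 4), so quadratic reciprocity gives (627|5153) = (5153|627). Reduce: 5153 ≡ 137 (mod 627). Now have (137|627).
137 ≡ 1 (mod 4), so quadratic reciprocity gives (137|627) = (627|137). Reduce: 627 ≡ 79 (mod 137). Now have (79|137).
137 ≡ 1 (mod 4), so quadratic reciprocity gives (79|137) = (137|79). Reduce: 137 ≡ 58 (mod 79). Now have (58|79).
Factor out 2: 58 = 2·29. Since 79 ≡ 7 (mod 8), (2|79) = +1. Now have (29|79).
29 ≡ 1 (mod 4), so quadratic reciprocity gives (29|79) = (79|29). Reduce: 79 ≡ 21 (mod 29). Now have (21|29).
21 ≡ 1 (mod 4), so quadratic reciprocity gives (21|29) = (29|21). Reduce: 29 ≡ 8 (mod 21). Now have (8|21).
Factor out 2: 8 = 2^3. Since 21 ≡ 5 (mod 8), (2|21) = -1, and (2|21)^3 = -1. Now have -(1|21).
(1|21) = 1. Collecting the sign factors: -1.
The Legendre symbol is -1, so x^2 ≡ -5290 (mod 5153) has no solution.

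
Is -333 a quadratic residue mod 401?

Pull out -1: (-333/401) = (-1/401)·(333/401). Since 401 ≡ 1 (mod 4), (-1/401) = +1. Now have (333/401).
333 ≡ 1 (mod 4), so quadratic reciprocity gives (333/401) = (401/333). Reduce: 401 ≡ 68 (mod 333). Now have (68/333).
Factor out 2: 68 = 2^2·17. Since 333 ≡ 5 (mod 8), (2/333) = -1, and (2/333)^2 = +1. Now have (17/333).
17 ≡ 1 (mod 4), so quadratic reciprocity gives (17/333) = (333/17). Reduce: 333 ≡ 10 (mod 17). Now have (10/17).
Factor out 2: 10 = 2·5. Since 17 ≡ 1 (mod 8), (2/17) = +1. Now have (5/17).
5 ≡ 1 (mod 4), so quadratic reciprocity gives (5/17) = (17/5). Reduce: 17 ≡ 2 (mod 5). Now have (2/5).
Factor out 2: 2 = 2. Since 5 ≡ 5 (mod 8), (2/5) = -1. Now have -(1/5).
(1/5) = 1. Collecting the sign factors: -1.
(-333/401) = -1, and 401 is prime, so -333 is not a quadratic residue mod 401.

no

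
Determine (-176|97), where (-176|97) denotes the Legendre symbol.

1

(-176|97)
  = (176|97)    [97 ≡ 1 mod 4 ⇒ (-1|97) = +1]
  = (79|97)    [176 ≡ 79 mod 97]
  = (97|79)    [QR: 97 ≡ 1 mod 4, sign kept]
  = (18|79)    [97 ≡ 18 mod 79]
  = (9|79)    [79 ≡ 7 mod 8 ⇒ (2|79) = +1]
  = (79|9)    [QR: 9 ≡ 1 mod 4, sign kept]
  = (7|9)    [79 ≡ 7 mod 9]
  = (9|7)    [QR: 9 ≡ 1 mod 4, sign kept]
  = (2|7)    [9 ≡ 2 mod 7]
  = (1|7)    [7 ≡ 7 mod 8 ⇒ (2|7) = +1]
  = 1    [(1|7) = 1]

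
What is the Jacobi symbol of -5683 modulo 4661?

-1

Pull out -1: (-5683 / 4661) = (-1 / 4661)·(5683 / 4661). Since 4661 ≡ 1 (mod 4), (-1 / 4661) = +1. Now have (5683 / 4661).
Reduce the numerator: 5683 ≡ 1022 (mod 4661), so (5683 / 4661) = (1022 / 4661).
Factor out 2: 1022 = 2·511. Since 4661 ≡ 5 (mod 8), (2 / 4661) = -1. Now have -(511 / 4661).
4661 ≡ 1 (mod 4), so quadratic reciprocity gives (511 / 4661) = (4661 / 511). Reduce: 4661 ≡ 62 (mod 511). Now have -(62 / 511).
Factor out 2: 62 = 2·31. Since 511 ≡ 7 (mod 8), (2 / 511) = +1. Now have -(31 / 511).
Both 31 ≡ 3 and 511 ≡ 3 (mod 4), so reciprocity gives (31 / 511) = -(511 / 31). Reduce: 511 ≡ 15 (mod 31). Now have (15 / 31).
Both 15 ≡ 3 and 31 ≡ 3 (mod 4), so reciprocity gives (15 / 31) = -(31 / 15). Reduce: 31 ≡ 1 (mod 15). Now have -(1 / 15).
(1 / 15) = 1. Collecting the sign factors: -1.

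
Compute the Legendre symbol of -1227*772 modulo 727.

By multiplicativity, (-1227·772|727) = (-1227|727)·(772|727).
First factor (-1227|727):
(-1227|727)
  = (227|727)    [-1227 ≡ 227 mod 727]
  = -(727|227)    [QR: both ≡ 3 mod 4, sign flips]
  = -(46|227)    [727 ≡ 46 mod 227]
  = (23|227)    [227 ≡ 3 mod 8 ⇒ (2|227) = -1]
  = -(227|23)    [QR: both ≡ 3 mod 4, sign flips]
  = -(20|23)    [227 ≡ 20 mod 23]
  = -(5|23)    [23 ≡ 7 mod 8 ⇒ (2|23)^2 = +1]
  = -(23|5)    [QR: 5 ≡ 1 mod 4, sign kept]
  = -(3|5)    [23 ≡ 3 mod 5]
  = -(5|3)    [QR: 5 ≡ 1 mod 4, sign kept]
  = -(2|3)    [5 ≡ 2 mod 3]
  = (1|3)    [3 ≡ 3 mod 8 ⇒ (2|3) = -1]
  = 1    [(1|3) = 1]
Second factor (772|727):
(772|727)
  = (45|727)    [772 ≡ 45 mod 727]
  = (727|45)    [QR: 45 ≡ 1 mod 4, sign kept]
  = (7|45)    [727 ≡ 7 mod 45]
  = (45|7)    [QR: 45 ≡ 1 mod 4, sign kept]
  = (3|7)    [45 ≡ 3 mod 7]
  = -(7|3)    [QR: both ≡ 3 mod 4, sign flips]
  = -(1|3)    [7 ≡ 1 mod 3]
  = -1    [(1|3) = 1]
Product: (1)·(-1) = -1.

-1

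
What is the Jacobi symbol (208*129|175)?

1

By multiplicativity, (208·129|175) = (208|175)·(129|175).
First factor (208|175):
(208|175)
  = (33|175)    [208 ≡ 33 mod 175]
  = (175|33)    [QR: 33 ≡ 1 mod 4, sign kept]
  = (10|33)    [175 ≡ 10 mod 33]
  = (5|33)    [33 ≡ 1 mod 8 ⇒ (2|33) = +1]
  = (33|5)    [QR: 5 ≡ 1 mod 4, sign kept]
  = (3|5)    [33 ≡ 3 mod 5]
  = (5|3)    [QR: 5 ≡ 1 mod 4, sign kept]
  = (2|3)    [5 ≡ 2 mod 3]
  = -(1|3)    [3 ≡ 3 mod 8 ⇒ (2|3) = -1]
  = -1    [(1|3) = 1]
Second factor (129|175):
(129|175)
  = (175|129)    [QR: 129 ≡ 1 mod 4, sign kept]
  = (46|129)    [175 ≡ 46 mod 129]
  = (23|129)    [129 ≡ 1 mod 8 ⇒ (2|129) = +1]
  = (129|23)    [QR: 129 ≡ 1 mod 4, sign kept]
  = (14|23)    [129 ≡ 14 mod 23]
  = (7|23)    [23 ≡ 7 mod 8 ⇒ (2|23) = +1]
  = -(23|7)    [QR: both ≡ 3 mod 4, sign flips]
  = -(2|7)    [23 ≡ 2 mod 7]
  = -(1|7)    [7 ≡ 7 mod 8 ⇒ (2|7) = +1]
  = -1    [(1|7) = 1]
Product: (-1)·(-1) = 1.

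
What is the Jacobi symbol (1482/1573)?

0

(1482/1573)
  = -(741/1573)    [1573 ≡ 5 mod 8 ⇒ (2/1573) = -1]
  = -(1573/741)    [QR: 741 ≡ 1 mod 4, sign kept]
  = -(91/741)    [1573 ≡ 91 mod 741]
  = -(741/91)    [QR: 741 ≡ 1 mod 4, sign kept]
  = -(13/91)    [741 ≡ 13 mod 91]
  = -(91/13)    [QR: 13 ≡ 1 mod 4, sign kept]
  = -(0/13)    [91 ≡ 0 mod 13]
  = 0    [numerator 0, gcd > 1]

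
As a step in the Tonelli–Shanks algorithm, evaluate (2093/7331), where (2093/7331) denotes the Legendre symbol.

-1

2093 ≡ 1 (mod 4), so quadratic reciprocity gives (2093/7331) = (7331/2093). Reduce: 7331 ≡ 1052 (mod 2093). Now have (1052/2093).
Factor out 2: 1052 = 2^2·263. Since 2093 ≡ 5 (mod 8), (2/2093) = -1, and (2/2093)^2 = +1. Now have (263/2093).
2093 ≡ 1 (mod 4), so quadratic reciprocity gives (263/2093) = (2093/263). Reduce: 2093 ≡ 252 (mod 263). Now have (252/263).
Factor out 2: 252 = 2^2·63. Since 263 ≡ 7 (mod 8), (2/263) = +1, and (2/263)^2 = +1. Now have (63/263).
Both 63 ≡ 3 and 263 ≡ 3 (mod 4), so reciprocity gives (63/263) = -(263/63). Reduce: 263 ≡ 11 (mod 63). Now have -(11/63).
Both 11 ≡ 3 and 63 ≡ 3 (mod 4), so reciprocity gives (11/63) = -(63/11). Reduce: 63 ≡ 8 (mod 11). Now have (8/11).
Factor out 2: 8 = 2^3. Since 11 ≡ 3 (mod 8), (2/11) = -1, and (2/11)^3 = -1. Now have -(1/11).
(1/11) = 1. Collecting the sign factors: -1.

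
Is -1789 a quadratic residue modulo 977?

yes

Pull out -1: (-1789/977) = (-1/977)·(1789/977). Since 977 ≡ 1 (mod 4), (-1/977) = +1. Now have (1789/977).
Reduce the numerator: 1789 ≡ 812 (mod 977), so (1789/977) = (812/977).
Factor out 2: 812 = 2^2·203. Since 977 ≡ 1 (mod 8), (2/977) = +1, and (2/977)^2 = +1. Now have (203/977).
977 ≡ 1 (mod 4), so quadratic reciprocity gives (203/977) = (977/203). Reduce: 977 ≡ 165 (mod 203). Now have (165/203).
165 ≡ 1 (mod 4), so quadratic reciprocity gives (165/203) = (203/165). Reduce: 203 ≡ 38 (mod 165). Now have (38/165).
Factor out 2: 38 = 2·19. Since 165 ≡ 5 (mod 8), (2/165) = -1. Now have -(19/165).
165 ≡ 1 (mod 4), so quadratic reciprocity gives (19/165) = (165/19). Reduce: 165 ≡ 13 (mod 19). Now have -(13/19).
13 ≡ 1 (mod 4), so quadratic reciprocity gives (13/19) = (19/13). Reduce: 19 ≡ 6 (mod 13). Now have -(6/13).
Factor out 2: 6 = 2·3. Since 13 ≡ 5 (mod 8), (2/13) = -1. Now have (3/13).
13 ≡ 1 (mod 4), so quadratic reciprocity gives (3/13) = (13/3). Reduce: 13 ≡ 1 (mod 3). Now have (1/3).
(1/3) = 1. Collecting the sign factors: 1.
(-1789/977) = 1, and 977 is prime, so -1789 is a quadratic residue mod 977.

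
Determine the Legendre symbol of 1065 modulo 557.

Reduce the numerator: 1065 ≡ 508 (mod 557), so (1065/557) = (508/557).
Factor out 2: 508 = 2^2·127. Since 557 ≡ 5 (mod 8), (2/557) = -1, and (2/557)^2 = +1. Now have (127/557).
557 ≡ 1 (mod 4), so quadratic reciprocity gives (127/557) = (557/127). Reduce: 557 ≡ 49 (mod 127). Now have (49/127).
49 ≡ 1 (mod 4), so quadratic reciprocity gives (49/127) = (127/49). Reduce: 127 ≡ 29 (mod 49). Now have (29/49).
29 ≡ 1 (mod 4), so quadratic reciprocity gives (29/49) = (49/29). Reduce: 49 ≡ 20 (mod 29). Now have (20/29).
Factor out 2: 20 = 2^2·5. Since 29 ≡ 5 (mod 8), (2/29) = -1, and (2/29)^2 = +1. Now have (5/29).
5 ≡ 1 (mod 4), so quadratic reciprocity gives (5/29) = (29/5). Reduce: 29 ≡ 4 (mod 5). Now have (4/5).
Factor out 2: 4 = 2^2. Since 5 ≡ 5 (mod 8), (2/5) = -1, and (2/5)^2 = +1. Now have (1/5).
(1/5) = 1. Collecting the sign factors: 1.

1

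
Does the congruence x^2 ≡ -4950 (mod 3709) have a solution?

yes

(-4950|3709)
  = (2468|3709)    [-4950 ≡ 2468 mod 3709]
  = (617|3709)    [3709 ≡ 5 mod 8 ⇒ (2|3709)^2 = +1]
  = (3709|617)    [QR: 617 ≡ 1 mod 4, sign kept]
  = (7|617)    [3709 ≡ 7 mod 617]
  = (617|7)    [QR: 617 ≡ 1 mod 4, sign kept]
  = (1|7)    [617 ≡ 1 mod 7]
  = 1    [(1|7) = 1]
(-4950|3709) = 1, and 3709 is prime, so -4950 is a quadratic residue mod 3709.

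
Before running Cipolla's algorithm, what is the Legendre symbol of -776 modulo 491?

1

Pull out -1: (-776/491) = (-1/491)·(776/491). Since 491 ≡ 3 (mod 4), (-1/491) = -1. Now have -(776/491).
Reduce the numerator: 776 ≡ 285 (mod 491), so (776/491) = (285/491).
285 ≡ 1 (mod 4), so quadratic reciprocity gives (285/491) = (491/285). Reduce: 491 ≡ 206 (mod 285). Now have -(206/285).
Factor out 2: 206 = 2·103. Since 285 ≡ 5 (mod 8), (2/285) = -1. Now have (103/285).
285 ≡ 1 (mod 4), so quadratic reciprocity gives (103/285) = (285/103). Reduce: 285 ≡ 79 (mod 103). Now have (79/103).
Both 79 ≡ 3 and 103 ≡ 3 (mod 4), so reciprocity gives (79/103) = -(103/79). Reduce: 103 ≡ 24 (mod 79). Now have -(24/79).
Factor out 2: 24 = 2^3·3. Since 79 ≡ 7 (mod 8), (2/79) = +1, and (2/79)^3 = +1. Now have -(3/79).
Both 3 ≡ 3 and 79 ≡ 3 (mod 4), so reciprocity gives (3/79) = -(79/3). Reduce: 79 ≡ 1 (mod 3). Now have (1/3).
(1/3) = 1. Collecting the sign factors: 1.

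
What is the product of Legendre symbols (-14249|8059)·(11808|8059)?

-1

By multiplicativity, (-14249·11808|8059) = (-14249|8059)·(11808|8059).
First factor (-14249|8059):
Reduce the numerator: -14249 ≡ 1869 (mod 8059), so (-14249|8059) = (1869|8059).
1869 ≡ 1 (mod 4), so quadratic reciprocity gives (1869|8059) = (8059|1869). Reduce: 8059 ≡ 583 (mod 1869). Now have (583|1869).
1869 ≡ 1 (mod 4), so quadratic reciprocity gives (583|1869) = (1869|583). Reduce: 1869 ≡ 120 (mod 583). Now have (120|583).
Factor out 2: 120 = 2^3·15. Since 583 ≡ 7 (mod 8), (2|583) = +1, and (2|583)^3 = +1. Now have (15|583).
Both 15 ≡ 3 and 583 ≡ 3 (mod 4), so reciprocity gives (15|583) = -(583|15). Reduce: 583 ≡ 13 (mod 15). Now have -(13|15).
13 ≡ 1 (mod 4), so quadratic reciprocity gives (13|15) = (15|13). Reduce: 15 ≡ 2 (mod 13). Now have -(2|13).
Factor out 2: 2 = 2. Since 13 ≡ 5 (mod 8), (2|13) = -1. Now have (1|13).
(1|13) = 1. Collecting the sign factors: 1.
Second factor (11808|8059):
Reduce the numerator: 11808 ≡ 3749 (mod 8059), so (11808|8059) = (3749|8059).
3749 ≡ 1 (mod 4), so quadratic reciprocity gives (3749|8059) = (8059|3749). Reduce: 8059 ≡ 561 (mod 3749). Now have (561|3749).
561 ≡ 1 (mod 4), so quadratic reciprocity gives (561|3749) = (3749|561). Reduce: 3749 ≡ 383 (mod 561). Now have (383|561).
561 ≡ 1 (mod 4), so quadratic reciprocity gives (383|561) = (561|383). Reduce: 561 ≡ 178 (mod 383). Now have (178|383).
Factor out 2: 178 = 2·89. Since 383 ≡ 7 (mod 8), (2|383) = +1. Now have (89|383).
89 ≡ 1 (mod 4), so quadratic reciprocity gives (89|383) = (383|89). Reduce: 383 ≡ 27 (mod 89). Now have (27|89).
89 ≡ 1 (mod 4), so quadratic reciprocity gives (27|89) = (89|27). Reduce: 89 ≡ 8 (mod 27). Now have (8|27).
Factor out 2: 8 = 2^3. Since 27 ≡ 3 (mod 8), (2|27) = -1, and (2|27)^3 = -1. Now have -(1|27).
(1|27) = 1. Collecting the sign factors: -1.
Product: (1)·(-1) = -1.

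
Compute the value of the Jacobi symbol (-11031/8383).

-1

Reduce the numerator: -11031 ≡ 5735 (mod 8383), so (-11031/8383) = (5735/8383).
Both 5735 ≡ 3 and 8383 ≡ 3 (mod 4), so reciprocity gives (5735/8383) = -(8383/5735). Reduce: 8383 ≡ 2648 (mod 5735). Now have -(2648/5735).
Factor out 2: 2648 = 2^3·331. Since 5735 ≡ 7 (mod 8), (2/5735) = +1, and (2/5735)^3 = +1. Now have -(331/5735).
Both 331 ≡ 3 and 5735 ≡ 3 (mod 4), so reciprocity gives (331/5735) = -(5735/331). Reduce: 5735 ≡ 108 (mod 331). Now have (108/331).
Factor out 2: 108 = 2^2·27. Since 331 ≡ 3 (mod 8), (2/331) = -1, and (2/331)^2 = +1. Now have (27/331).
Both 27 ≡ 3 and 331 ≡ 3 (mod 4), so reciprocity gives (27/331) = -(331/27). Reduce: 331 ≡ 7 (mod 27). Now have -(7/27).
Both 7 ≡ 3 and 27 ≡ 3 (mod 4), so reciprocity gives (7/27) = -(27/7). Reduce: 27 ≡ 6 (mod 7). Now have (6/7).
Factor out 2: 6 = 2·3. Since 7 ≡ 7 (mod 8), (2/7) = +1. Now have (3/7).
Both 3 ≡ 3 and 7 ≡ 3 (mod 4), so reciprocity gives (3/7) = -(7/3). Reduce: 7 ≡ 1 (mod 3). Now have -(1/3).
(1/3) = 1. Collecting the sign factors: -1.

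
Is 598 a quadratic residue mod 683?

Factor out 2: 598 = 2·299. Since 683 ≡ 3 (mod 8), (2/683) = -1. Now have -(299/683).
Both 299 ≡ 3 and 683 ≡ 3 (mod 4), so reciprocity gives (299/683) = -(683/299). Reduce: 683 ≡ 85 (mod 299). Now have (85/299).
85 ≡ 1 (mod 4), so quadratic reciprocity gives (85/299) = (299/85). Reduce: 299 ≡ 44 (mod 85). Now have (44/85).
Factor out 2: 44 = 2^2·11. Since 85 ≡ 5 (mod 8), (2/85) = -1, and (2/85)^2 = +1. Now have (11/85).
85 ≡ 1 (mod 4), so quadratic reciprocity gives (11/85) = (85/11). Reduce: 85 ≡ 8 (mod 11). Now have (8/11).
Factor out 2: 8 = 2^3. Since 11 ≡ 3 (mod 8), (2/11) = -1, and (2/11)^3 = -1. Now have -(1/11).
(1/11) = 1. Collecting the sign factors: -1.
(598/683) = -1, and 683 is prime, so 598 is not a quadratic residue mod 683.

no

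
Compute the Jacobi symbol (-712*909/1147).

By multiplicativity, (-712·909/1147) = (-712/1147)·(909/1147).
First factor (-712/1147):
(-712/1147)
  = -(712/1147)    [1147 ≡ 3 mod 4 ⇒ (-1/1147) = -1]
  = (89/1147)    [1147 ≡ 3 mod 8 ⇒ (2/1147)^3 = -1]
  = (1147/89)    [QR: 89 ≡ 1 mod 4, sign kept]
  = (79/89)    [1147 ≡ 79 mod 89]
  = (89/79)    [QR: 89 ≡ 1 mod 4, sign kept]
  = (10/79)    [89 ≡ 10 mod 79]
  = (5/79)    [79 ≡ 7 mod 8 ⇒ (2/79) = +1]
  = (79/5)    [QR: 5 ≡ 1 mod 4, sign kept]
  = (4/5)    [79 ≡ 4 mod 5]
  = (1/5)    [5 ≡ 5 mod 8 ⇒ (2/5)^2 = +1]
  = 1    [(1/5) = 1]
Second factor (909/1147):
(909/1147)
  = (1147/909)    [QR: 909 ≡ 1 mod 4, sign kept]
  = (238/909)    [1147 ≡ 238 mod 909]
  = -(119/909)    [909 ≡ 5 mod 8 ⇒ (2/909) = -1]
  = -(909/119)    [QR: 909 ≡ 1 mod 4, sign kept]
  = -(76/119)    [909 ≡ 76 mod 119]
  = -(19/119)    [119 ≡ 7 mod 8 ⇒ (2/119)^2 = +1]
  = (119/19)    [QR: both ≡ 3 mod 4, sign flips]
  = (5/19)    [119 ≡ 5 mod 19]
  = (19/5)    [QR: 5 ≡ 1 mod 4, sign kept]
  = (4/5)    [19 ≡ 4 mod 5]
  = (1/5)    [5 ≡ 5 mod 8 ⇒ (2/5)^2 = +1]
  = 1    [(1/5) = 1]
Product: (1)·(1) = 1.

1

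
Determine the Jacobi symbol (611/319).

(611/319)
  = (292/319)    [611 ≡ 292 mod 319]
  = (73/319)    [319 ≡ 7 mod 8 ⇒ (2/319)^2 = +1]
  = (319/73)    [QR: 73 ≡ 1 mod 4, sign kept]
  = (27/73)    [319 ≡ 27 mod 73]
  = (73/27)    [QR: 73 ≡ 1 mod 4, sign kept]
  = (19/27)    [73 ≡ 19 mod 27]
  = -(27/19)    [QR: both ≡ 3 mod 4, sign flips]
  = -(8/19)    [27 ≡ 8 mod 19]
  = (1/19)    [19 ≡ 3 mod 8 ⇒ (2/19)^3 = -1]
  = 1    [(1/19) = 1]

1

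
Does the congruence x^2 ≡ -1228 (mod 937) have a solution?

(-1228/937)
  = (1228/937)    [937 ≡ 1 mod 4 ⇒ (-1/937) = +1]
  = (291/937)    [1228 ≡ 291 mod 937]
  = (937/291)    [QR: 937 ≡ 1 mod 4, sign kept]
  = (64/291)    [937 ≡ 64 mod 291]
  = (1/291)    [291 ≡ 3 mod 8 ⇒ (2/291)^6 = +1]
  = 1    [(1/291) = 1]
(-1228/937) = 1, and 937 is prime, so -1228 is a quadratic residue mod 937.

yes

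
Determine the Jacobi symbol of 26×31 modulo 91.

By multiplicativity, (26·31 / 91) = (26 / 91)·(31 / 91).
First factor (26 / 91):
Factor out 2: 26 = 2·13. Since 91 ≡ 3 (mod 8), (2 / 91) = -1. Now have -(13 / 91).
13 ≡ 1 (mod 4), so quadratic reciprocity gives (13 / 91) = (91 / 13). Reduce: 91 ≡ 0 (mod 13). Now have -(0 / 13).
The numerator is now 0 with denominator 13 > 1: the symbol is 0.
Second factor (31 / 91):
Both 31 ≡ 3 and 91 ≡ 3 (mod 4), so reciprocity gives (31 / 91) = -(91 / 31). Reduce: 91 ≡ 29 (mod 31). Now have -(29 / 31).
29 ≡ 1 (mod 4), so quadratic reciprocity gives (29 / 31) = (31 / 29). Reduce: 31 ≡ 2 (mod 29). Now have -(2 / 29).
Factor out 2: 2 = 2. Since 29 ≡ 5 (mod 8), (2 / 29) = -1. Now have (1 / 29).
(1 / 29) = 1. Collecting the sign factors: 1.
Product: (0)·(1) = 0.

0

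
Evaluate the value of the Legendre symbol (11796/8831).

1

(11796/8831)
  = (2965/8831)    [11796 ≡ 2965 mod 8831]
  = (8831/2965)    [QR: 2965 ≡ 1 mod 4, sign kept]
  = (2901/2965)    [8831 ≡ 2901 mod 2965]
  = (2965/2901)    [QR: 2901 ≡ 1 mod 4, sign kept]
  = (64/2901)    [2965 ≡ 64 mod 2901]
  = (1/2901)    [2901 ≡ 5 mod 8 ⇒ (2/2901)^6 = +1]
  = 1    [(1/2901) = 1]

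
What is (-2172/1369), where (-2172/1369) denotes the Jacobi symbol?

1

Reduce the numerator: -2172 ≡ 566 (mod 1369), so (-2172/1369) = (566/1369).
Factor out 2: 566 = 2·283. Since 1369 ≡ 1 (mod 8), (2/1369) = +1. Now have (283/1369).
1369 ≡ 1 (mod 4), so quadratic reciprocity gives (283/1369) = (1369/283). Reduce: 1369 ≡ 237 (mod 283). Now have (237/283).
237 ≡ 1 (mod 4), so quadratic reciprocity gives (237/283) = (283/237). Reduce: 283 ≡ 46 (mod 237). Now have (46/237).
Factor out 2: 46 = 2·23. Since 237 ≡ 5 (mod 8), (2/237) = -1. Now have -(23/237).
237 ≡ 1 (mod 4), so quadratic reciprocity gives (23/237) = (237/23). Reduce: 237 ≡ 7 (mod 23). Now have -(7/23).
Both 7 ≡ 3 and 23 ≡ 3 (mod 4), so reciprocity gives (7/23) = -(23/7). Reduce: 23 ≡ 2 (mod 7). Now have (2/7).
Factor out 2: 2 = 2. Since 7 ≡ 7 (mod 8), (2/7) = +1. Now have (1/7).
(1/7) = 1. Collecting the sign factors: 1.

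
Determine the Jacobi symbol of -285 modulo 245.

(-285/245)
  = (205/245)    [-285 ≡ 205 mod 245]
  = (245/205)    [QR: 205 ≡ 1 mod 4, sign kept]
  = (40/205)    [245 ≡ 40 mod 205]
  = -(5/205)    [205 ≡ 5 mod 8 ⇒ (2/205)^3 = -1]
  = -(205/5)    [QR: 5 ≡ 1 mod 4, sign kept]
  = -(0/5)    [205 ≡ 0 mod 5]
  = 0    [numerator 0, gcd > 1]

0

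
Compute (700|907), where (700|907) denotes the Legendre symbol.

-1

Factor out 2: 700 = 2^2·175. Since 907 ≡ 3 (mod 8), (2|907) = -1, and (2|907)^2 = +1. Now have (175|907).
Both 175 ≡ 3 and 907 ≡ 3 (mod 4), so reciprocity gives (175|907) = -(907|175). Reduce: 907 ≡ 32 (mod 175). Now have -(32|175).
Factor out 2: 32 = 2^5. Since 175 ≡ 7 (mod 8), (2|175) = +1, and (2|175)^5 = +1. Now have -(1|175).
(1|175) = 1. Collecting the sign factors: -1.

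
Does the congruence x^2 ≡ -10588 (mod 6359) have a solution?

no

Reduce the numerator: -10588 ≡ 2130 (mod 6359), so (-10588|6359) = (2130|6359).
Factor out 2: 2130 = 2·1065. Since 6359 ≡ 7 (mod 8), (2|6359) = +1. Now have (1065|6359).
1065 ≡ 1 (mod 4), so quadratic reciprocity gives (1065|6359) = (6359|1065). Reduce: 6359 ≡ 1034 (mod 1065). Now have (1034|1065).
Factor out 2: 1034 = 2·517. Since 1065 ≡ 1 (mod 8), (2|1065) = +1. Now have (517|1065).
517 ≡ 1 (mod 4), so quadratic reciprocity gives (517|1065) = (1065|517). Reduce: 1065 ≡ 31 (mod 517). Now have (31|517).
517 ≡ 1 (mod 4), so quadratic reciprocity gives (31|517) = (517|31). Reduce: 517 ≡ 21 (mod 31). Now have (21|31).
21 ≡ 1 (mod 4), so quadratic reciprocity gives (21|31) = (31|21). Reduce: 31 ≡ 10 (mod 21). Now have (10|21).
Factor out 2: 10 = 2·5. Since 21 ≡ 5 (mod 8), (2|21) = -1. Now have -(5|21).
5 ≡ 1 (mod 4), so quadratic reciprocity gives (5|21) = (21|5). Reduce: 21 ≡ 1 (mod 5). Now have -(1|5).
(1|5) = 1. Collecting the sign factors: -1.
(-10588|6359) = -1, and 6359 is prime, so -10588 is not a quadratic residue mod 6359.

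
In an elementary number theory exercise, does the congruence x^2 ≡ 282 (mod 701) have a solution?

no

Factor out 2: 282 = 2·141. Since 701 ≡ 5 (mod 8), (2/701) = -1. Now have -(141/701).
141 ≡ 1 (mod 4), so quadratic reciprocity gives (141/701) = (701/141). Reduce: 701 ≡ 137 (mod 141). Now have -(137/141).
137 ≡ 1 (mod 4), so quadratic reciprocity gives (137/141) = (141/137). Reduce: 141 ≡ 4 (mod 137). Now have -(4/137).
Factor out 2: 4 = 2^2. Since 137 ≡ 1 (mod 8), (2/137) = +1, and (2/137)^2 = +1. Now have -(1/137).
(1/137) = 1. Collecting the sign factors: -1.
(282/701) = -1, and 701 is prime, so 282 is not a quadratic residue mod 701.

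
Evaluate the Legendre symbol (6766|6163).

Reduce the numerator: 6766 ≡ 603 (mod 6163), so (6766|6163) = (603|6163).
Both 603 ≡ 3 and 6163 ≡ 3 (mod 4), so reciprocity gives (603|6163) = -(6163|603). Reduce: 6163 ≡ 133 (mod 603). Now have -(133|603).
133 ≡ 1 (mod 4), so quadratic reciprocity gives (133|603) = (603|133). Reduce: 603 ≡ 71 (mod 133). Now have -(71|133).
133 ≡ 1 (mod 4), so quadratic reciprocity gives (71|133) = (133|71). Reduce: 133 ≡ 62 (mod 71). Now have -(62|71).
Factor out 2: 62 = 2·31. Since 71 ≡ 7 (mod 8), (2|71) = +1. Now have -(31|71).
Both 31 ≡ 3 and 71 ≡ 3 (mod 4), so reciprocity gives (31|71) = -(71|31). Reduce: 71 ≡ 9 (mod 31). Now have (9|31).
9 ≡ 1 (mod 4), so quadratic reciprocity gives (9|31) = (31|9). Reduce: 31 ≡ 4 (mod 9). Now have (4|9).
Factor out 2: 4 = 2^2. Since 9 ≡ 1 (mod 8), (2|9) = +1, and (2|9)^2 = +1. Now have (1|9).
(1|9) = 1. Collecting the sign factors: 1.

1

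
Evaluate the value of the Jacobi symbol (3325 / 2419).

(3325 / 2419)
  = (906 / 2419)    [3325 ≡ 906 mod 2419]
  = -(453 / 2419)    [2419 ≡ 3 mod 8 ⇒ (2 / 2419) = -1]
  = -(2419 / 453)    [QR: 453 ≡ 1 mod 4, sign kept]
  = -(154 / 453)    [2419 ≡ 154 mod 453]
  = (77 / 453)    [453 ≡ 5 mod 8 ⇒ (2 / 453) = -1]
  = (453 / 77)    [QR: 77 ≡ 1 mod 4, sign kept]
  = (68 / 77)    [453 ≡ 68 mod 77]
  = (17 / 77)    [77 ≡ 5 mod 8 ⇒ (2 / 77)^2 = +1]
  = (77 / 17)    [QR: 17 ≡ 1 mod 4, sign kept]
  = (9 / 17)    [77 ≡ 9 mod 17]
  = (17 / 9)    [QR: 9 ≡ 1 mod 4, sign kept]
  = (8 / 9)    [17 ≡ 8 mod 9]
  = (1 / 9)    [9 ≡ 1 mod 8 ⇒ (2 / 9)^3 = +1]
  = 1    [(1 / 9) = 1]

1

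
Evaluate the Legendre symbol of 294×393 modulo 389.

1

By multiplicativity, (294·393 / 389) = (294 / 389)·(393 / 389).
First factor (294 / 389):
Factor out 2: 294 = 2·147. Since 389 ≡ 5 (mod 8), (2 / 389) = -1. Now have -(147 / 389).
389 ≡ 1 (mod 4), so quadratic reciprocity gives (147 / 389) = (389 / 147). Reduce: 389 ≡ 95 (mod 147). Now have -(95 / 147).
Both 95 ≡ 3 and 147 ≡ 3 (mod 4), so reciprocity gives (95 / 147) = -(147 / 95). Reduce: 147 ≡ 52 (mod 95). Now have (52 / 95).
Factor out 2: 52 = 2^2·13. Since 95 ≡ 7 (mod 8), (2 / 95) = +1, and (2 / 95)^2 = +1. Now have (13 / 95).
13 ≡ 1 (mod 4), so quadratic reciprocity gives (13 / 95) = (95 / 13). Reduce: 95 ≡ 4 (mod 13). Now have (4 / 13).
Factor out 2: 4 = 2^2. Since 13 ≡ 5 (mod 8), (2 / 13) = -1, and (2 / 13)^2 = +1. Now have (1 / 13).
(1 / 13) = 1. Collecting the sign factors: 1.
Second factor (393 / 389):
Reduce the numerator: 393 ≡ 4 (mod 389), so (393 / 389) = (4 / 389).
Factor out 2: 4 = 2^2. Since 389 ≡ 5 (mod 8), (2 / 389) = -1, and (2 / 389)^2 = +1. Now have (1 / 389).
(1 / 389) = 1. Collecting the sign factors: 1.
Product: (1)·(1) = 1.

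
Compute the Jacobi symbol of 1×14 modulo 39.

By multiplicativity, (1·14|39) = (1|39)·(14|39).
First factor (1|39):
(1|39)
  = 1    [(1|39) = 1]
Second factor (14|39):
(14|39)
  = (7|39)    [39 ≡ 7 mod 8 ⇒ (2|39) = +1]
  = -(39|7)    [QR: both ≡ 3 mod 4, sign flips]
  = -(4|7)    [39 ≡ 4 mod 7]
  = -(1|7)    [7 ≡ 7 mod 8 ⇒ (2|7)^2 = +1]
  = -1    [(1|7) = 1]
Product: (1)·(-1) = -1.

-1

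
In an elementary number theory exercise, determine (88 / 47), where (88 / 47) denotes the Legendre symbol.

(88 / 47)
  = (41 / 47)    [88 ≡ 41 mod 47]
  = (47 / 41)    [QR: 41 ≡ 1 mod 4, sign kept]
  = (6 / 41)    [47 ≡ 6 mod 41]
  = (3 / 41)    [41 ≡ 1 mod 8 ⇒ (2 / 41) = +1]
  = (41 / 3)    [QR: 41 ≡ 1 mod 4, sign kept]
  = (2 / 3)    [41 ≡ 2 mod 3]
  = -(1 / 3)    [3 ≡ 3 mod 8 ⇒ (2 / 3) = -1]
  = -1    [(1 / 3) = 1]

-1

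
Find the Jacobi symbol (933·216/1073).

1

By multiplicativity, (933·216/1073) = (933/1073)·(216/1073).
First factor (933/1073):
(933/1073)
  = (1073/933)    [QR: 933 ≡ 1 mod 4, sign kept]
  = (140/933)    [1073 ≡ 140 mod 933]
  = (35/933)    [933 ≡ 5 mod 8 ⇒ (2/933)^2 = +1]
  = (933/35)    [QR: 933 ≡ 1 mod 4, sign kept]
  = (23/35)    [933 ≡ 23 mod 35]
  = -(35/23)    [QR: both ≡ 3 mod 4, sign flips]
  = -(12/23)    [35 ≡ 12 mod 23]
  = -(3/23)    [23 ≡ 7 mod 8 ⇒ (2/23)^2 = +1]
  = (23/3)    [QR: both ≡ 3 mod 4, sign flips]
  = (2/3)    [23 ≡ 2 mod 3]
  = -(1/3)    [3 ≡ 3 mod 8 ⇒ (2/3) = -1]
  = -1    [(1/3) = 1]
Second factor (216/1073):
(216/1073)
  = (27/1073)    [1073 ≡ 1 mod 8 ⇒ (2/1073)^3 = +1]
  = (1073/27)    [QR: 1073 ≡ 1 mod 4, sign kept]
  = (20/27)    [1073 ≡ 20 mod 27]
  = (5/27)    [27 ≡ 3 mod 8 ⇒ (2/27)^2 = +1]
  = (27/5)    [QR: 5 ≡ 1 mod 4, sign kept]
  = (2/5)    [27 ≡ 2 mod 5]
  = -(1/5)    [5 ≡ 5 mod 8 ⇒ (2/5) = -1]
  = -1    [(1/5) = 1]
Product: (-1)·(-1) = 1.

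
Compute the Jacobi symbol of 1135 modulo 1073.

Reduce the numerator: 1135 ≡ 62 (mod 1073), so (1135 / 1073) = (62 / 1073).
Factor out 2: 62 = 2·31. Since 1073 ≡ 1 (mod 8), (2 / 1073) = +1. Now have (31 / 1073).
1073 ≡ 1 (mod 4), so quadratic reciprocity gives (31 / 1073) = (1073 / 31). Reduce: 1073 ≡ 19 (mod 31). Now have (19 / 31).
Both 19 ≡ 3 and 31 ≡ 3 (mod 4), so reciprocity gives (19 / 31) = -(31 / 19). Reduce: 31 ≡ 12 (mod 19). Now have -(12 / 19).
Factor out 2: 12 = 2^2·3. Since 19 ≡ 3 (mod 8), (2 / 19) = -1, and (2 / 19)^2 = +1. Now have -(3 / 19).
Both 3 ≡ 3 and 19 ≡ 3 (mod 4), so reciprocity gives (3 / 19) = -(19 / 3). Reduce: 19 ≡ 1 (mod 3). Now have (1 / 3).
(1 / 3) = 1. Collecting the sign factors: 1.

1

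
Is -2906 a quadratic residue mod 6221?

(-2906|6221)
  = (2906|6221)    [6221 ≡ 1 mod 4 ⇒ (-1|6221) = +1]
  = -(1453|6221)    [6221 ≡ 5 mod 8 ⇒ (2|6221) = -1]
  = -(6221|1453)    [QR: 1453 ≡ 1 mod 4, sign kept]
  = -(409|1453)    [6221 ≡ 409 mod 1453]
  = -(1453|409)    [QR: 409 ≡ 1 mod 4, sign kept]
  = -(226|409)    [1453 ≡ 226 mod 409]
  = -(113|409)    [409 ≡ 1 mod 8 ⇒ (2|409) = +1]
  = -(409|113)    [QR: 113 ≡ 1 mod 4, sign kept]
  = -(70|113)    [409 ≡ 70 mod 113]
  = -(35|113)    [113 ≡ 1 mod 8 ⇒ (2|113) = +1]
  = -(113|35)    [QR: 113 ≡ 1 mod 4, sign kept]
  = -(8|35)    [113 ≡ 8 mod 35]
  = (1|35)    [35 ≡ 3 mod 8 ⇒ (2|35)^3 = -1]
  = 1    [(1|35) = 1]
(-2906|6221) = 1, and 6221 is prime, so -2906 is a quadratic residue mod 6221.

yes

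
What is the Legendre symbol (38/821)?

Factor out 2: 38 = 2·19. Since 821 ≡ 5 (mod 8), (2/821) = -1. Now have -(19/821).
821 ≡ 1 (mod 4), so quadratic reciprocity gives (19/821) = (821/19). Reduce: 821 ≡ 4 (mod 19). Now have -(4/19).
Factor out 2: 4 = 2^2. Since 19 ≡ 3 (mod 8), (2/19) = -1, and (2/19)^2 = +1. Now have -(1/19).
(1/19) = 1. Collecting the sign factors: -1.

-1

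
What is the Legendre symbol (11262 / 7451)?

(11262 / 7451)
  = (3811 / 7451)    [11262 ≡ 3811 mod 7451]
  = -(7451 / 3811)    [QR: both ≡ 3 mod 4, sign flips]
  = -(3640 / 3811)    [7451 ≡ 3640 mod 3811]
  = (455 / 3811)    [3811 ≡ 3 mod 8 ⇒ (2 / 3811)^3 = -1]
  = -(3811 / 455)    [QR: both ≡ 3 mod 4, sign flips]
  = -(171 / 455)    [3811 ≡ 171 mod 455]
  = (455 / 171)    [QR: both ≡ 3 mod 4, sign flips]
  = (113 / 171)    [455 ≡ 113 mod 171]
  = (171 / 113)    [QR: 113 ≡ 1 mod 4, sign kept]
  = (58 / 113)    [171 ≡ 58 mod 113]
  = (29 / 113)    [113 ≡ 1 mod 8 ⇒ (2 / 113) = +1]
  = (113 / 29)    [QR: 29 ≡ 1 mod 4, sign kept]
  = (26 / 29)    [113 ≡ 26 mod 29]
  = -(13 / 29)    [29 ≡ 5 mod 8 ⇒ (2 / 29) = -1]
  = -(29 / 13)    [QR: 13 ≡ 1 mod 4, sign kept]
  = -(3 / 13)    [29 ≡ 3 mod 13]
  = -(13 / 3)    [QR: 13 ≡ 1 mod 4, sign kept]
  = -(1 / 3)    [13 ≡ 1 mod 3]
  = -1    [(1 / 3) = 1]

-1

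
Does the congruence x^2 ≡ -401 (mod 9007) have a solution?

(-401/9007)
  = -(401/9007)    [9007 ≡ 3 mod 4 ⇒ (-1/9007) = -1]
  = -(9007/401)    [QR: 401 ≡ 1 mod 4, sign kept]
  = -(185/401)    [9007 ≡ 185 mod 401]
  = -(401/185)    [QR: 185 ≡ 1 mod 4, sign kept]
  = -(31/185)    [401 ≡ 31 mod 185]
  = -(185/31)    [QR: 185 ≡ 1 mod 4, sign kept]
  = -(30/31)    [185 ≡ 30 mod 31]
  = -(15/31)    [31 ≡ 7 mod 8 ⇒ (2/31) = +1]
  = (31/15)    [QR: both ≡ 3 mod 4, sign flips]
  = (1/15)    [31 ≡ 1 mod 15]
  = 1    [(1/15) = 1]
The Legendre symbol is 1, so x^2 ≡ -401 (mod 9007) has solution.

yes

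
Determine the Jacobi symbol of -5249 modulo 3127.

1

(-5249 / 3127)
  = -(5249 / 3127)    [3127 ≡ 3 mod 4 ⇒ (-1 / 3127) = -1]
  = -(2122 / 3127)    [5249 ≡ 2122 mod 3127]
  = -(1061 / 3127)    [3127 ≡ 7 mod 8 ⇒ (2 / 3127) = +1]
  = -(3127 / 1061)    [QR: 1061 ≡ 1 mod 4, sign kept]
  = -(1005 / 1061)    [3127 ≡ 1005 mod 1061]
  = -(1061 / 1005)    [QR: 1005 ≡ 1 mod 4, sign kept]
  = -(56 / 1005)    [1061 ≡ 56 mod 1005]
  = (7 / 1005)    [1005 ≡ 5 mod 8 ⇒ (2 / 1005)^3 = -1]
  = (1005 / 7)    [QR: 1005 ≡ 1 mod 4, sign kept]
  = (4 / 7)    [1005 ≡ 4 mod 7]
  = (1 / 7)    [7 ≡ 7 mod 8 ⇒ (2 / 7)^2 = +1]
  = 1    [(1 / 7) = 1]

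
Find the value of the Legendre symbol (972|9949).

1

Factor out 2: 972 = 2^2·243. Since 9949 ≡ 5 (mod 8), (2|9949) = -1, and (2|9949)^2 = +1. Now have (243|9949).
9949 ≡ 1 (mod 4), so quadratic reciprocity gives (243|9949) = (9949|243). Reduce: 9949 ≡ 229 (mod 243). Now have (229|243).
229 ≡ 1 (mod 4), so quadratic reciprocity gives (229|243) = (243|229). Reduce: 243 ≡ 14 (mod 229). Now have (14|229).
Factor out 2: 14 = 2·7. Since 229 ≡ 5 (mod 8), (2|229) = -1. Now have -(7|229).
229 ≡ 1 (mod 4), so quadratic reciprocity gives (7|229) = (229|7). Reduce: 229 ≡ 5 (mod 7). Now have -(5|7).
5 ≡ 1 (mod 4), so quadratic reciprocity gives (5|7) = (7|5). Reduce: 7 ≡ 2 (mod 5). Now have -(2|5).
Factor out 2: 2 = 2. Since 5 ≡ 5 (mod 8), (2|5) = -1. Now have (1|5).
(1|5) = 1. Collecting the sign factors: 1.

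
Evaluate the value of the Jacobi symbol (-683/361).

1

Pull out -1: (-683/361) = (-1/361)·(683/361). Since 361 ≡ 1 (mod 4), (-1/361) = +1. Now have (683/361).
Reduce the numerator: 683 ≡ 322 (mod 361), so (683/361) = (322/361).
Factor out 2: 322 = 2·161. Since 361 ≡ 1 (mod 8), (2/361) = +1. Now have (161/361).
161 ≡ 1 (mod 4), so quadratic reciprocity gives (161/361) = (361/161). Reduce: 361 ≡ 39 (mod 161). Now have (39/161).
161 ≡ 1 (mod 4), so quadratic reciprocity gives (39/161) = (161/39). Reduce: 161 ≡ 5 (mod 39). Now have (5/39).
5 ≡ 1 (mod 4), so quadratic reciprocity gives (5/39) = (39/5). Reduce: 39 ≡ 4 (mod 5). Now have (4/5).
Factor out 2: 4 = 2^2. Since 5 ≡ 5 (mod 8), (2/5) = -1, and (2/5)^2 = +1. Now have (1/5).
(1/5) = 1. Collecting the sign factors: 1.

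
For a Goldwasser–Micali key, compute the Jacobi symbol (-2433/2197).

(-2433/2197)
  = (2433/2197)    [2197 ≡ 1 mod 4 ⇒ (-1/2197) = +1]
  = (236/2197)    [2433 ≡ 236 mod 2197]
  = (59/2197)    [2197 ≡ 5 mod 8 ⇒ (2/2197)^2 = +1]
  = (2197/59)    [QR: 2197 ≡ 1 mod 4, sign kept]
  = (14/59)    [2197 ≡ 14 mod 59]
  = -(7/59)    [59 ≡ 3 mod 8 ⇒ (2/59) = -1]
  = (59/7)    [QR: both ≡ 3 mod 4, sign flips]
  = (3/7)    [59 ≡ 3 mod 7]
  = -(7/3)    [QR: both ≡ 3 mod 4, sign flips]
  = -(1/3)    [7 ≡ 1 mod 3]
  = -1    [(1/3) = 1]

-1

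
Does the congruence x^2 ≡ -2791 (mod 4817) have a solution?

Reduce the numerator: -2791 ≡ 2026 (mod 4817), so (-2791|4817) = (2026|4817).
Factor out 2: 2026 = 2·1013. Since 4817 ≡ 1 (mod 8), (2|4817) = +1. Now have (1013|4817).
1013 ≡ 1 (mod 4), so quadratic reciprocity gives (1013|4817) = (4817|1013). Reduce: 4817 ≡ 765 (mod 1013). Now have (765|1013).
765 ≡ 1 (mod 4), so quadratic reciprocity gives (765|1013) = (1013|765). Reduce: 1013 ≡ 248 (mod 765). Now have (248|765).
Factor out 2: 248 = 2^3·31. Since 765 ≡ 5 (mod 8), (2|765) = -1, and (2|765)^3 = -1. Now have -(31|765).
765 ≡ 1 (mod 4), so quadratic reciprocity gives (31|765) = (765|31). Reduce: 765 ≡ 21 (mod 31). Now have -(21|31).
21 ≡ 1 (mod 4), so quadratic reciprocity gives (21|31) = (31|21). Reduce: 31 ≡ 10 (mod 21). Now have -(10|21).
Factor out 2: 10 = 2·5. Since 21 ≡ 5 (mod 8), (2|21) = -1. Now have (5|21).
5 ≡ 1 (mod 4), so quadratic reciprocity gives (5|21) = (21|5). Reduce: 21 ≡ 1 (mod 5). Now have (1|5).
(1|5) = 1. Collecting the sign factors: 1.
The Legendre symbol is 1, so x^2 ≡ -2791 (mod 4817) has solution.

yes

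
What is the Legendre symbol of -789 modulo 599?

(-789|599)
  = (409|599)    [-789 ≡ 409 mod 599]
  = (599|409)    [QR: 409 ≡ 1 mod 4, sign kept]
  = (190|409)    [599 ≡ 190 mod 409]
  = (95|409)    [409 ≡ 1 mod 8 ⇒ (2|409) = +1]
  = (409|95)    [QR: 409 ≡ 1 mod 4, sign kept]
  = (29|95)    [409 ≡ 29 mod 95]
  = (95|29)    [QR: 29 ≡ 1 mod 4, sign kept]
  = (8|29)    [95 ≡ 8 mod 29]
  = -(1|29)    [29 ≡ 5 mod 8 ⇒ (2|29)^3 = -1]
  = -1    [(1|29) = 1]

-1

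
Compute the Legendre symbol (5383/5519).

1

(5383/5519)
  = -(5519/5383)    [QR: both ≡ 3 mod 4, sign flips]
  = -(136/5383)    [5519 ≡ 136 mod 5383]
  = -(17/5383)    [5383 ≡ 7 mod 8 ⇒ (2/5383)^3 = +1]
  = -(5383/17)    [QR: 17 ≡ 1 mod 4, sign kept]
  = -(11/17)    [5383 ≡ 11 mod 17]
  = -(17/11)    [QR: 17 ≡ 1 mod 4, sign kept]
  = -(6/11)    [17 ≡ 6 mod 11]
  = (3/11)    [11 ≡ 3 mod 8 ⇒ (2/11) = -1]
  = -(11/3)    [QR: both ≡ 3 mod 4, sign flips]
  = -(2/3)    [11 ≡ 2 mod 3]
  = (1/3)    [3 ≡ 3 mod 8 ⇒ (2/3) = -1]
  = 1    [(1/3) = 1]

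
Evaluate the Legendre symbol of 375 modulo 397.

-1

397 ≡ 1 (mod 4), so quadratic reciprocity gives (375|397) = (397|375). Reduce: 397 ≡ 22 (mod 375). Now have (22|375).
Factor out 2: 22 = 2·11. Since 375 ≡ 7 (mod 8), (2|375) = +1. Now have (11|375).
Both 11 ≡ 3 and 375 ≡ 3 (mod 4), so reciprocity gives (11|375) = -(375|11). Reduce: 375 ≡ 1 (mod 11). Now have -(1|11).
(1|11) = 1. Collecting the sign factors: -1.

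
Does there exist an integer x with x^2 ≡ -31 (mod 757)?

(-31/757)
  = (726/757)    [-31 ≡ 726 mod 757]
  = -(363/757)    [757 ≡ 5 mod 8 ⇒ (2/757) = -1]
  = -(757/363)    [QR: 757 ≡ 1 mod 4, sign kept]
  = -(31/363)    [757 ≡ 31 mod 363]
  = (363/31)    [QR: both ≡ 3 mod 4, sign flips]
  = (22/31)    [363 ≡ 22 mod 31]
  = (11/31)    [31 ≡ 7 mod 8 ⇒ (2/31) = +1]
  = -(31/11)    [QR: both ≡ 3 mod 4, sign flips]
  = -(9/11)    [31 ≡ 9 mod 11]
  = -(11/9)    [QR: 9 ≡ 1 mod 4, sign kept]
  = -(2/9)    [11 ≡ 2 mod 9]
  = -(1/9)    [9 ≡ 1 mod 8 ⇒ (2/9) = +1]
  = -1    [(1/9) = 1]
The Legendre symbol is -1, so x^2 ≡ -31 (mod 757) has no solution.

no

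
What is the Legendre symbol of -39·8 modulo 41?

By multiplicativity, (-39·8|41) = (-39|41)·(8|41).
First factor (-39|41):
Reduce the numerator: -39 ≡ 2 (mod 41), so (-39|41) = (2|41).
Factor out 2: 2 = 2. Since 41 ≡ 1 (mod 8), (2|41) = +1. Now have (1|41).
(1|41) = 1. Collecting the sign factors: 1.
Second factor (8|41):
Factor out 2: 8 = 2^3. Since 41 ≡ 1 (mod 8), (2|41) = +1, and (2|41)^3 = +1. Now have (1|41).
(1|41) = 1. Collecting the sign factors: 1.
Product: (1)·(1) = 1.

1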